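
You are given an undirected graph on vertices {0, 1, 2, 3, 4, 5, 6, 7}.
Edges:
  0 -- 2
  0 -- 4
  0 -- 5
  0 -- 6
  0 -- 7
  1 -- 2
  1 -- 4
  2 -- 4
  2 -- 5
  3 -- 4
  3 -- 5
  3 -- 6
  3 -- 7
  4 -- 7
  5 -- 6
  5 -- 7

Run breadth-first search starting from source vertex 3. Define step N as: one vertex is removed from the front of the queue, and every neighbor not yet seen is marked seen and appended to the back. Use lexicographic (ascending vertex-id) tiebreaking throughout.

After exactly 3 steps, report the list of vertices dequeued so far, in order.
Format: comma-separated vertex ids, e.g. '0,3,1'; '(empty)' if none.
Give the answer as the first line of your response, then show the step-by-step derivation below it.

3,4,5

step 1: dequeue 3; queue=[4,5,6,7]; order=3
step 2: dequeue 4; queue=[5,6,7,0,1,2]; order=3,4
step 3: dequeue 5; queue=[6,7,0,1,2]; order=3,4,5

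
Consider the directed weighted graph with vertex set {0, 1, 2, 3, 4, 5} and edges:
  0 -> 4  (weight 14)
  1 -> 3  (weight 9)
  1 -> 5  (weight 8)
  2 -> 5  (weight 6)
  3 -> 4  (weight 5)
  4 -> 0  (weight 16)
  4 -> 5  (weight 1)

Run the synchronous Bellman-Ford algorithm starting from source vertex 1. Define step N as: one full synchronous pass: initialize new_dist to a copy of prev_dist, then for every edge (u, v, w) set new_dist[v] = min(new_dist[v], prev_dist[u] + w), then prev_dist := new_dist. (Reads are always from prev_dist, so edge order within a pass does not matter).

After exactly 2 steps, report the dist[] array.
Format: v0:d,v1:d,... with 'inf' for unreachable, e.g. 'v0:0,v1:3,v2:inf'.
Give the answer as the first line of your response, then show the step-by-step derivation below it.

v0:inf,v1:0,v2:inf,v3:9,v4:14,v5:8

step 1: dist = v0:inf,v1:0,v2:inf,v3:9,v4:inf,v5:8
step 2: dist = v0:inf,v1:0,v2:inf,v3:9,v4:14,v5:8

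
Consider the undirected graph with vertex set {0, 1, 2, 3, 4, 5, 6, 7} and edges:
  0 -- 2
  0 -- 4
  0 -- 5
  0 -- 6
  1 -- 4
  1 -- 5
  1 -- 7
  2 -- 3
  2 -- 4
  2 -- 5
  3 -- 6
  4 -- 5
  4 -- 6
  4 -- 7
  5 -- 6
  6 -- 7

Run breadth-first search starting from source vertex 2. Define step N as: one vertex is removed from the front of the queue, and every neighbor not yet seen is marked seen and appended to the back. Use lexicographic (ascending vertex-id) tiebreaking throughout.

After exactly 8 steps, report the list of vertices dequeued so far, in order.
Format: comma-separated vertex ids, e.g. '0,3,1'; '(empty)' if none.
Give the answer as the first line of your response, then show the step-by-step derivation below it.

2,0,3,4,5,6,1,7

step 1: dequeue 2; queue=[0,3,4,5]; order=2
step 2: dequeue 0; queue=[3,4,5,6]; order=2,0
step 3: dequeue 3; queue=[4,5,6]; order=2,0,3
step 4: dequeue 4; queue=[5,6,1,7]; order=2,0,3,4
step 5: dequeue 5; queue=[6,1,7]; order=2,0,3,4,5
step 6: dequeue 6; queue=[1,7]; order=2,0,3,4,5,6
step 7: dequeue 1; queue=[7]; order=2,0,3,4,5,6,1
step 8: dequeue 7; queue=[(empty)]; order=2,0,3,4,5,6,1,7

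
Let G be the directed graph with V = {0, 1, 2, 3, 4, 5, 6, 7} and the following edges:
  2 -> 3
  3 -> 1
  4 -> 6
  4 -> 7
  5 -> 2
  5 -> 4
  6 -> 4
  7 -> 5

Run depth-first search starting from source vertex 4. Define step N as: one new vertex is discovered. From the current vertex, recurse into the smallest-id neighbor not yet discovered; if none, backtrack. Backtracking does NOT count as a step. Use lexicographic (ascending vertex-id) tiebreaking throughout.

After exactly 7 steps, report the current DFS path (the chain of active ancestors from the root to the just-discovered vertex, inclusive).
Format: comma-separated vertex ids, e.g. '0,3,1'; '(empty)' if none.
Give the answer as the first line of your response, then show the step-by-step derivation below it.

4,7,5,2,3,1

step 1: discover 4; path=4; order=4
step 2: discover 6; path=4>6; order=4,6
step 3: discover 7; path=4>7; order=4,6,7
step 4: discover 5; path=4>7>5; order=4,6,7,5
step 5: discover 2; path=4>7>5>2; order=4,6,7,5,2
step 6: discover 3; path=4>7>5>2>3; order=4,6,7,5,2,3
step 7: discover 1; path=4>7>5>2>3>1; order=4,6,7,5,2,3,1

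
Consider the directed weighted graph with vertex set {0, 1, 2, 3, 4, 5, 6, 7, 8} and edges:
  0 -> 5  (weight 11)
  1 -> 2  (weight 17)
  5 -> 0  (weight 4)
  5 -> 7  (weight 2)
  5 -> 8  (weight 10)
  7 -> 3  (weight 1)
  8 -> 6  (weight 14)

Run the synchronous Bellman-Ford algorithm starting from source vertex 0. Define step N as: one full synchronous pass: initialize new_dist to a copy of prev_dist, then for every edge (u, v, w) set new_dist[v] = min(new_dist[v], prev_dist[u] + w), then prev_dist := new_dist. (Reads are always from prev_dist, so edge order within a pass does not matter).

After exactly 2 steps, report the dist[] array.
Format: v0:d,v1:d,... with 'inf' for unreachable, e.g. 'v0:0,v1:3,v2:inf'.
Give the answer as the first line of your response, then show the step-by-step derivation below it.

v0:0,v1:inf,v2:inf,v3:inf,v4:inf,v5:11,v6:inf,v7:13,v8:21

step 1: dist = v0:0,v1:inf,v2:inf,v3:inf,v4:inf,v5:11,v6:inf,v7:inf,v8:inf
step 2: dist = v0:0,v1:inf,v2:inf,v3:inf,v4:inf,v5:11,v6:inf,v7:13,v8:21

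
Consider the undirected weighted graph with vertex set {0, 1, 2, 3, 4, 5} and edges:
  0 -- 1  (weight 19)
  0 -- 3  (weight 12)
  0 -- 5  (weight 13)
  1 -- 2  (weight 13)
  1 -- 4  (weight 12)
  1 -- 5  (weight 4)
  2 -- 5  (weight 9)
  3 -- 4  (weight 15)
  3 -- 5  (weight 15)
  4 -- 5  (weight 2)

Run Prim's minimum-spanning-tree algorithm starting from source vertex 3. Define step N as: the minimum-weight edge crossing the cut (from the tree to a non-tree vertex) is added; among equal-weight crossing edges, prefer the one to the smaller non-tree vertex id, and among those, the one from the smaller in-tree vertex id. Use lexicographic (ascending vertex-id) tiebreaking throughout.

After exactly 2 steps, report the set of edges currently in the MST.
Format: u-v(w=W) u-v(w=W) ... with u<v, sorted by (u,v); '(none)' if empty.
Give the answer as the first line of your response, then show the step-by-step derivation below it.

0-3(w=12) 0-5(w=13)

step 1: add edge 0-3 (w=12); MST = {0-3(w=12)}
step 2: add edge 0-5 (w=13); MST = {0-3(w=12) 0-5(w=13)}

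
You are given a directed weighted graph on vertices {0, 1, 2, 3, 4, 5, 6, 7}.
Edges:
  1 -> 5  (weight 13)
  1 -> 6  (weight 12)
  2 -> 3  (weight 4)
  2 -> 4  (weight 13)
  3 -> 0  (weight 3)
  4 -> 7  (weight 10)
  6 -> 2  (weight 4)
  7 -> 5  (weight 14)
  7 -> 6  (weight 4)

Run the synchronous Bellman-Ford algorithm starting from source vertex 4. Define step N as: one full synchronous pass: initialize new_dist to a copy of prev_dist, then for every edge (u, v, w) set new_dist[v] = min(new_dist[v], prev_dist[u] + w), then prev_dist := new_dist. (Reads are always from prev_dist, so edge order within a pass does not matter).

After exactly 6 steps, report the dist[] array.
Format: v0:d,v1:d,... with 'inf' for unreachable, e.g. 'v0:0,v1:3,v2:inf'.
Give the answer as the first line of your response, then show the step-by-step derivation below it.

v0:25,v1:inf,v2:18,v3:22,v4:0,v5:24,v6:14,v7:10

step 1: dist = v0:inf,v1:inf,v2:inf,v3:inf,v4:0,v5:inf,v6:inf,v7:10
step 2: dist = v0:inf,v1:inf,v2:inf,v3:inf,v4:0,v5:24,v6:14,v7:10
step 3: dist = v0:inf,v1:inf,v2:18,v3:inf,v4:0,v5:24,v6:14,v7:10
step 4: dist = v0:inf,v1:inf,v2:18,v3:22,v4:0,v5:24,v6:14,v7:10
step 5: dist = v0:25,v1:inf,v2:18,v3:22,v4:0,v5:24,v6:14,v7:10
step 6: dist = v0:25,v1:inf,v2:18,v3:22,v4:0,v5:24,v6:14,v7:10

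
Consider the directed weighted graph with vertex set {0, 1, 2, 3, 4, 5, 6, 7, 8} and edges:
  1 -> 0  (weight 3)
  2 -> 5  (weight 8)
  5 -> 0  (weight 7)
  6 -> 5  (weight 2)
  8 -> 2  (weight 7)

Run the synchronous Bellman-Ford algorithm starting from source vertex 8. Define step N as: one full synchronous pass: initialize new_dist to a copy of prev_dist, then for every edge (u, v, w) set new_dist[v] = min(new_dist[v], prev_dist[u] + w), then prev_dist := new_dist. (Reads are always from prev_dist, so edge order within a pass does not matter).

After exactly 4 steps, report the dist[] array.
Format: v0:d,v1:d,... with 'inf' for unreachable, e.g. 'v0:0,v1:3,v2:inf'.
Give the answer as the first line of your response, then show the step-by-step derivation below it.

v0:22,v1:inf,v2:7,v3:inf,v4:inf,v5:15,v6:inf,v7:inf,v8:0

step 1: dist = v0:inf,v1:inf,v2:7,v3:inf,v4:inf,v5:inf,v6:inf,v7:inf,v8:0
step 2: dist = v0:inf,v1:inf,v2:7,v3:inf,v4:inf,v5:15,v6:inf,v7:inf,v8:0
step 3: dist = v0:22,v1:inf,v2:7,v3:inf,v4:inf,v5:15,v6:inf,v7:inf,v8:0
step 4: dist = v0:22,v1:inf,v2:7,v3:inf,v4:inf,v5:15,v6:inf,v7:inf,v8:0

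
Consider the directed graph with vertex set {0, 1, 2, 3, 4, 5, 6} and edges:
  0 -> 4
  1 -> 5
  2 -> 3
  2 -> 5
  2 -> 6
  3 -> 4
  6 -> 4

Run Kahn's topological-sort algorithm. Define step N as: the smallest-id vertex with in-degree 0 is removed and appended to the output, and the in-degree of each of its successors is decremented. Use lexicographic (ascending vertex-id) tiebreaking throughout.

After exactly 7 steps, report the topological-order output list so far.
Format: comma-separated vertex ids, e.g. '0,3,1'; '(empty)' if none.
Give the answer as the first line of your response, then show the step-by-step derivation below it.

0,1,2,3,5,6,4

step 1: output 0; order=[0]; indeg=(0,0,0,1,2,2,1)
step 2: output 1; order=[0,1]; indeg=(0,0,0,1,2,1,1)
step 3: output 2; order=[0,1,2]; indeg=(0,0,0,0,2,0,0)
step 4: output 3; order=[0,1,2,3]; indeg=(0,0,0,0,1,0,0)
step 5: output 5; order=[0,1,2,3,5]; indeg=(0,0,0,0,1,0,0)
step 6: output 6; order=[0,1,2,3,5,6]; indeg=(0,0,0,0,0,0,0)
step 7: output 4; order=[0,1,2,3,5,6,4]; indeg=(0,0,0,0,0,0,0)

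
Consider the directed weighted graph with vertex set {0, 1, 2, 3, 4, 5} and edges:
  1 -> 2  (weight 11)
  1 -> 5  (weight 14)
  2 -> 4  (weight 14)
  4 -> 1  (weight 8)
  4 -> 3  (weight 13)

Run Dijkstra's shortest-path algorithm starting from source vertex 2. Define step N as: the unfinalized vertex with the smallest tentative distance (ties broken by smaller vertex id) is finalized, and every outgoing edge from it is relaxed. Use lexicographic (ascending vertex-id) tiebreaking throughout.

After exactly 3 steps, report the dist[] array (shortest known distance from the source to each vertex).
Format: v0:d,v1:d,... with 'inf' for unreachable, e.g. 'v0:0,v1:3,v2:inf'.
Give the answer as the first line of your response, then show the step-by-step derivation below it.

v0:inf,v1:22,v2:0,v3:27,v4:14,v5:36

step 1: dist = v0:inf,v1:inf,v2:0,v3:inf,v4:14,v5:inf
step 2: dist = v0:inf,v1:22,v2:0,v3:27,v4:14,v5:inf
step 3: dist = v0:inf,v1:22,v2:0,v3:27,v4:14,v5:36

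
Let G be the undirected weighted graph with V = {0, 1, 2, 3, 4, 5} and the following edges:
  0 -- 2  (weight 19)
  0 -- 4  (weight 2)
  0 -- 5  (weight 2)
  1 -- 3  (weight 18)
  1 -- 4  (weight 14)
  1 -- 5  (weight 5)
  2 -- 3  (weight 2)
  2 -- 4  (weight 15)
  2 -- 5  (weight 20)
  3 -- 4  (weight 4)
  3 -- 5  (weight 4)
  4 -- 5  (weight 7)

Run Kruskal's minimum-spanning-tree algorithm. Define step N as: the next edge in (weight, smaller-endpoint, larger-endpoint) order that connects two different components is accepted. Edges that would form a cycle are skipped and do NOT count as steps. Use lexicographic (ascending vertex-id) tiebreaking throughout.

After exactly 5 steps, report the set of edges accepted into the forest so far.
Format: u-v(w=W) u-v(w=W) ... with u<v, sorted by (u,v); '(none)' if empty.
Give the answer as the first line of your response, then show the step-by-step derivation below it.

0-4(w=2) 0-5(w=2) 1-5(w=5) 2-3(w=2) 3-4(w=4)

step 1: add edge 0-4 (w=2); MST = {0-4(w=2)}
step 2: add edge 0-5 (w=2); MST = {0-4(w=2) 0-5(w=2)}
step 3: add edge 2-3 (w=2); MST = {0-4(w=2) 0-5(w=2) 2-3(w=2)}
step 4: add edge 3-4 (w=4); MST = {0-4(w=2) 0-5(w=2) 2-3(w=2) 3-4(w=4)}
step 5: add edge 1-5 (w=5); MST = {0-4(w=2) 0-5(w=2) 1-5(w=5) 2-3(w=2) 3-4(w=4)}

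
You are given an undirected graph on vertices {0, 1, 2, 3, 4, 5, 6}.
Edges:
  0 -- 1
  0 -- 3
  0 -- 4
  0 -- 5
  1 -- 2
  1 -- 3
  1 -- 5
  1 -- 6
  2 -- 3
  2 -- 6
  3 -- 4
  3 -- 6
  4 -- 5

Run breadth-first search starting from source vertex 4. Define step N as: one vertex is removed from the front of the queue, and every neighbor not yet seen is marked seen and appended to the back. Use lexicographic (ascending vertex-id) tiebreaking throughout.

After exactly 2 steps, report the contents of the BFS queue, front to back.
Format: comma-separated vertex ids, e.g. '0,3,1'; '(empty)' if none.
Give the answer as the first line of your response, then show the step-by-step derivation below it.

3,5,1

step 1: dequeue 4; queue=[0,3,5]; order=4
step 2: dequeue 0; queue=[3,5,1]; order=4,0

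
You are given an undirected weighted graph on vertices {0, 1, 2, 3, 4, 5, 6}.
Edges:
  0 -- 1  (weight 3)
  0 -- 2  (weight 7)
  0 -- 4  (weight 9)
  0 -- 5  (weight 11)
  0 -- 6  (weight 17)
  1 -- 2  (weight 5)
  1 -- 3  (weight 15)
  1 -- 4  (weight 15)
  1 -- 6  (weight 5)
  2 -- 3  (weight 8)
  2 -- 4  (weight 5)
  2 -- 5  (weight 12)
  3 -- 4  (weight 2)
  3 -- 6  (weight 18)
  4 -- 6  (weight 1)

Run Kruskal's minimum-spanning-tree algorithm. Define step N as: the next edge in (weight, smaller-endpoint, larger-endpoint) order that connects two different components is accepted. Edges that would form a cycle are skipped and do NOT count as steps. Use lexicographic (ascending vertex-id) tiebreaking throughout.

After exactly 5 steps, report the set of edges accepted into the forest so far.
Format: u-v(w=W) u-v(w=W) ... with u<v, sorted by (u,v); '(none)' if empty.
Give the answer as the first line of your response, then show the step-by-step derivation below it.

0-1(w=3) 1-2(w=5) 1-6(w=5) 3-4(w=2) 4-6(w=1)

step 1: add edge 4-6 (w=1); MST = {4-6(w=1)}
step 2: add edge 3-4 (w=2); MST = {3-4(w=2) 4-6(w=1)}
step 3: add edge 0-1 (w=3); MST = {0-1(w=3) 3-4(w=2) 4-6(w=1)}
step 4: add edge 1-2 (w=5); MST = {0-1(w=3) 1-2(w=5) 3-4(w=2) 4-6(w=1)}
step 5: add edge 1-6 (w=5); MST = {0-1(w=3) 1-2(w=5) 1-6(w=5) 3-4(w=2) 4-6(w=1)}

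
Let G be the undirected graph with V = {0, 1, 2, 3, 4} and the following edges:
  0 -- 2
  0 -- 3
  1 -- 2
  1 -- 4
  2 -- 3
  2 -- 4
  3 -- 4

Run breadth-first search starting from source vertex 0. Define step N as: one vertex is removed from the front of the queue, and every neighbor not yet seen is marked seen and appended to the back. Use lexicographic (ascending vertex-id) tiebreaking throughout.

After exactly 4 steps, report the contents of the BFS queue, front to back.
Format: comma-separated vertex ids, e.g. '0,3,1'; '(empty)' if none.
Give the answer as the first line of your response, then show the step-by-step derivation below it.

4

step 1: dequeue 0; queue=[2,3]; order=0
step 2: dequeue 2; queue=[3,1,4]; order=0,2
step 3: dequeue 3; queue=[1,4]; order=0,2,3
step 4: dequeue 1; queue=[4]; order=0,2,3,1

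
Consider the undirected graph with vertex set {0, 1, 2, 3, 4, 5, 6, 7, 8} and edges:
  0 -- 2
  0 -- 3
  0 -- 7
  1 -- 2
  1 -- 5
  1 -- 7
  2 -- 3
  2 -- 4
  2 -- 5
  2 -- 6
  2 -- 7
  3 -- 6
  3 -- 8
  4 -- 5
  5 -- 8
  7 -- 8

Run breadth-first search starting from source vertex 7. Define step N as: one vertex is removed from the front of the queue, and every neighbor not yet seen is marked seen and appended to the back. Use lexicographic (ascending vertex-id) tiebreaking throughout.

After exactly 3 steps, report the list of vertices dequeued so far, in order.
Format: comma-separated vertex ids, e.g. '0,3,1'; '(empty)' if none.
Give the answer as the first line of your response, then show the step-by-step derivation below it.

7,0,1

step 1: dequeue 7; queue=[0,1,2,8]; order=7
step 2: dequeue 0; queue=[1,2,8,3]; order=7,0
step 3: dequeue 1; queue=[2,8,3,5]; order=7,0,1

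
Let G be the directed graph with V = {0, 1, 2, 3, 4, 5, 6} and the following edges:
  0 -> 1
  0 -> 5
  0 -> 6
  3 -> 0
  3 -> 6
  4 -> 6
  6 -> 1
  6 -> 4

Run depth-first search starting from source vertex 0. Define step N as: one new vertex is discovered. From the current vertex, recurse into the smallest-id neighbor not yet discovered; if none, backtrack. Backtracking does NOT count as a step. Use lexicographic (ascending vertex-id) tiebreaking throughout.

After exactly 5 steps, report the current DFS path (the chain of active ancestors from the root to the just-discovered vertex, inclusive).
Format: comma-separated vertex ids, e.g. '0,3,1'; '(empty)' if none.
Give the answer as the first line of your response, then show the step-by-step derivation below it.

0,6,4

step 1: discover 0; path=0; order=0
step 2: discover 1; path=0>1; order=0,1
step 3: discover 5; path=0>5; order=0,1,5
step 4: discover 6; path=0>6; order=0,1,5,6
step 5: discover 4; path=0>6>4; order=0,1,5,6,4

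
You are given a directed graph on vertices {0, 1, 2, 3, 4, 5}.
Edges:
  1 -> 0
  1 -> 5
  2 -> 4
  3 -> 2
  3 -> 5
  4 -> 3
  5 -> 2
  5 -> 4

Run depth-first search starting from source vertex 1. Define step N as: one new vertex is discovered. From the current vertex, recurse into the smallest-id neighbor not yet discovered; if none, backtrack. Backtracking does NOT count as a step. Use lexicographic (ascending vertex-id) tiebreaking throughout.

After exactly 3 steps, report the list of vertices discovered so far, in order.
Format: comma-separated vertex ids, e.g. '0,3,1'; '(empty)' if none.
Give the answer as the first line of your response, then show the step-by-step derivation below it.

1,0,5

step 1: discover 1; path=1; order=1
step 2: discover 0; path=1>0; order=1,0
step 3: discover 5; path=1>5; order=1,0,5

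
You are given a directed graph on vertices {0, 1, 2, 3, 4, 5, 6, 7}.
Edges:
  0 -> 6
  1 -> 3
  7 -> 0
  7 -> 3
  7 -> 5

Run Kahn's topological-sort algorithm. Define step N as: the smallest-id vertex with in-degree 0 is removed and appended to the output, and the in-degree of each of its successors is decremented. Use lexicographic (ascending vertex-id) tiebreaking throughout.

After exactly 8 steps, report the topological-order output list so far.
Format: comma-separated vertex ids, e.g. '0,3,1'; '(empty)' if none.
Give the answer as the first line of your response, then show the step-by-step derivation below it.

1,2,4,7,0,3,5,6

step 1: output 1; order=[1]; indeg=(1,0,0,1,0,1,1,0)
step 2: output 2; order=[1,2]; indeg=(1,0,0,1,0,1,1,0)
step 3: output 4; order=[1,2,4]; indeg=(1,0,0,1,0,1,1,0)
step 4: output 7; order=[1,2,4,7]; indeg=(0,0,0,0,0,0,1,0)
step 5: output 0; order=[1,2,4,7,0]; indeg=(0,0,0,0,0,0,0,0)
step 6: output 3; order=[1,2,4,7,0,3]; indeg=(0,0,0,0,0,0,0,0)
step 7: output 5; order=[1,2,4,7,0,3,5]; indeg=(0,0,0,0,0,0,0,0)
step 8: output 6; order=[1,2,4,7,0,3,5,6]; indeg=(0,0,0,0,0,0,0,0)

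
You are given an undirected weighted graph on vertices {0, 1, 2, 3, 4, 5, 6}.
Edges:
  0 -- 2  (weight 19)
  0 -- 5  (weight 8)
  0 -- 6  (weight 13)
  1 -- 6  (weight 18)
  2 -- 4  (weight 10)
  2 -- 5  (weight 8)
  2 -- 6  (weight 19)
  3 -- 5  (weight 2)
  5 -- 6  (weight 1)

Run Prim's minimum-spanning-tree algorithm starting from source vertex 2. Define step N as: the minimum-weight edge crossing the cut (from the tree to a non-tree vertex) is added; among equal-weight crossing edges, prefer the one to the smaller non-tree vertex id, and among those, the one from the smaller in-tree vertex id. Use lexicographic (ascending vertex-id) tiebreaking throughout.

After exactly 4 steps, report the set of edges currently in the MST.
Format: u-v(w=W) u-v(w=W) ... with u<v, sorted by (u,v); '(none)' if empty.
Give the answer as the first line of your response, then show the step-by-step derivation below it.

0-5(w=8) 2-5(w=8) 3-5(w=2) 5-6(w=1)

step 1: add edge 2-5 (w=8); MST = {2-5(w=8)}
step 2: add edge 5-6 (w=1); MST = {2-5(w=8) 5-6(w=1)}
step 3: add edge 3-5 (w=2); MST = {2-5(w=8) 3-5(w=2) 5-6(w=1)}
step 4: add edge 0-5 (w=8); MST = {0-5(w=8) 2-5(w=8) 3-5(w=2) 5-6(w=1)}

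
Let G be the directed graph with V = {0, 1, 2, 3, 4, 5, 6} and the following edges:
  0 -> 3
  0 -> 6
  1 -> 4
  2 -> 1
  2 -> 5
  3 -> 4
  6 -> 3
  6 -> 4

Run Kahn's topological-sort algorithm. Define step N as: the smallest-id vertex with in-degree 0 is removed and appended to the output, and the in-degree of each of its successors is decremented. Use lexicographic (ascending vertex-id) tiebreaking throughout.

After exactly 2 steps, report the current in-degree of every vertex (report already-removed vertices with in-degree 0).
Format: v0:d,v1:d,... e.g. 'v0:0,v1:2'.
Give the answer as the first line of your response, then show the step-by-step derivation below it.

v0:0,v1:0,v2:0,v3:1,v4:3,v5:0,v6:0

step 1: output 0; order=[0]; indeg=(0,1,0,1,3,1,0)
step 2: output 2; order=[0,2]; indeg=(0,0,0,1,3,0,0)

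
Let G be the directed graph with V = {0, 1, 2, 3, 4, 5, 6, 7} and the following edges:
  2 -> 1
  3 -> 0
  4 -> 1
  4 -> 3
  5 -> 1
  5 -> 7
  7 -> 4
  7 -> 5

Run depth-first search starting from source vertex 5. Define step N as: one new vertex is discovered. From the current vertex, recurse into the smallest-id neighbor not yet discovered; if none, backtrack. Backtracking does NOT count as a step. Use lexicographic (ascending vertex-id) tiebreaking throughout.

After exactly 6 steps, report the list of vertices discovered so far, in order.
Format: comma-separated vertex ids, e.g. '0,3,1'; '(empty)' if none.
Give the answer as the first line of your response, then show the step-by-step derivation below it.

5,1,7,4,3,0

step 1: discover 5; path=5; order=5
step 2: discover 1; path=5>1; order=5,1
step 3: discover 7; path=5>7; order=5,1,7
step 4: discover 4; path=5>7>4; order=5,1,7,4
step 5: discover 3; path=5>7>4>3; order=5,1,7,4,3
step 6: discover 0; path=5>7>4>3>0; order=5,1,7,4,3,0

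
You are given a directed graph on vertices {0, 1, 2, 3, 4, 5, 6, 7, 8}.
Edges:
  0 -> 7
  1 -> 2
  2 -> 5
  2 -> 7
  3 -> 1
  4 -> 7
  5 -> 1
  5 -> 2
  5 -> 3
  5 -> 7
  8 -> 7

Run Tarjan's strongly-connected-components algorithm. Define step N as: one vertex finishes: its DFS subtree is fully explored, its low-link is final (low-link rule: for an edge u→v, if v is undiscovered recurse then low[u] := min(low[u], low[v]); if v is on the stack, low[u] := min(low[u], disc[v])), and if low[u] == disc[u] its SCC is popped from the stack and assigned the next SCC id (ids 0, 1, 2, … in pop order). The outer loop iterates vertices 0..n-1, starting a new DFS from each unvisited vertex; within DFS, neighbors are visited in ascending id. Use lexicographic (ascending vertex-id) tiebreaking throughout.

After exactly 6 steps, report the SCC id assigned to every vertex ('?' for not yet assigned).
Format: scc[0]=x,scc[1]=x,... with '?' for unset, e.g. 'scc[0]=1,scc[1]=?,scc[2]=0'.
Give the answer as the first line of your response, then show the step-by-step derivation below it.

scc[0]=1,scc[1]=2,scc[2]=2,scc[3]=2,scc[4]=?,scc[5]=2,scc[6]=?,scc[7]=0,scc[8]=?

step 1: low=(low[0]=0,low[1]=?,low[2]=?,low[3]=?,low[4]=?,low[5]=?,low[6]=?,low[7]=1,low[8]=?); scc=(scc[0]=?,scc[1]=?,scc[2]=?,scc[3]=?,scc[4]=?,scc[5]=?,scc[6]=?,scc[7]=0,scc[8]=?)
step 2: low=(low[0]=0,low[1]=?,low[2]=?,low[3]=?,low[4]=?,low[5]=?,low[6]=?,low[7]=1,low[8]=?); scc=(scc[0]=1,scc[1]=?,scc[2]=?,scc[3]=?,scc[4]=?,scc[5]=?,scc[6]=?,scc[7]=0,scc[8]=?)
step 3: low=(low[0]=0,low[1]=2,low[2]=3,low[3]=2,low[4]=?,low[5]=2,low[6]=?,low[7]=1,low[8]=?); scc=(scc[0]=1,scc[1]=?,scc[2]=?,scc[3]=?,scc[4]=?,scc[5]=?,scc[6]=?,scc[7]=0,scc[8]=?)
step 4: low=(low[0]=0,low[1]=2,low[2]=3,low[3]=2,low[4]=?,low[5]=2,low[6]=?,low[7]=1,low[8]=?); scc=(scc[0]=1,scc[1]=?,scc[2]=?,scc[3]=?,scc[4]=?,scc[5]=?,scc[6]=?,scc[7]=0,scc[8]=?)
step 5: low=(low[0]=0,low[1]=2,low[2]=2,low[3]=2,low[4]=?,low[5]=2,low[6]=?,low[7]=1,low[8]=?); scc=(scc[0]=1,scc[1]=?,scc[2]=?,scc[3]=?,scc[4]=?,scc[5]=?,scc[6]=?,scc[7]=0,scc[8]=?)
step 6: low=(low[0]=0,low[1]=2,low[2]=2,low[3]=2,low[4]=?,low[5]=2,low[6]=?,low[7]=1,low[8]=?); scc=(scc[0]=1,scc[1]=2,scc[2]=2,scc[3]=2,scc[4]=?,scc[5]=2,scc[6]=?,scc[7]=0,scc[8]=?)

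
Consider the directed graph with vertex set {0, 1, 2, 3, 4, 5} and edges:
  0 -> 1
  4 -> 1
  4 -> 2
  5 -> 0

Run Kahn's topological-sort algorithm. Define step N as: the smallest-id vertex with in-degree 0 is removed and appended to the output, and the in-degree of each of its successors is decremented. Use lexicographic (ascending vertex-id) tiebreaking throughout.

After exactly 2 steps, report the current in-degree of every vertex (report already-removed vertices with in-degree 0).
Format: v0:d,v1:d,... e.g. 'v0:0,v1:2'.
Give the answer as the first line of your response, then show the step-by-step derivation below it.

v0:1,v1:1,v2:0,v3:0,v4:0,v5:0

step 1: output 3; order=[3]; indeg=(1,2,1,0,0,0)
step 2: output 4; order=[3,4]; indeg=(1,1,0,0,0,0)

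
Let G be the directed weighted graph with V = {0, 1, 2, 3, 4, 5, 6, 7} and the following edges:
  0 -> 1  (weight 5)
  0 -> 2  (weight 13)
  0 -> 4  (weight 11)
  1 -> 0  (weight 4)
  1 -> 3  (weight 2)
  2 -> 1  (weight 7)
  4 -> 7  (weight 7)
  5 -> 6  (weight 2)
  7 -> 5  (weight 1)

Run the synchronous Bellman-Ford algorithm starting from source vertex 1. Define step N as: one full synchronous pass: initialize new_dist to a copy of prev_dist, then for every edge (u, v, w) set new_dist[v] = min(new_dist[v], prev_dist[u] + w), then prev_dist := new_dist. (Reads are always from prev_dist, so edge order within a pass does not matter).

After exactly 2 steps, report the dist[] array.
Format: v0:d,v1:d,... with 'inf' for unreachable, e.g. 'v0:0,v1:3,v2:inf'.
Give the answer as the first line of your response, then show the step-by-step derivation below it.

v0:4,v1:0,v2:17,v3:2,v4:15,v5:inf,v6:inf,v7:inf

step 1: dist = v0:4,v1:0,v2:inf,v3:2,v4:inf,v5:inf,v6:inf,v7:inf
step 2: dist = v0:4,v1:0,v2:17,v3:2,v4:15,v5:inf,v6:inf,v7:inf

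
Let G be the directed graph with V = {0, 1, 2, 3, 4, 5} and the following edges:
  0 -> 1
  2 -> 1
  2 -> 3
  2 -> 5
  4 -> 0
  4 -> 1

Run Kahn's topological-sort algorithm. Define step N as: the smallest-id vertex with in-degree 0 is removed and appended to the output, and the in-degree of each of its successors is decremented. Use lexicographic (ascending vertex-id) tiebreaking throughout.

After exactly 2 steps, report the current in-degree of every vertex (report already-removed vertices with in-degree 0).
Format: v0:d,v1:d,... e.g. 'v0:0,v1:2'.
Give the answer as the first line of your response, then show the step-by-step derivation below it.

v0:1,v1:2,v2:0,v3:0,v4:0,v5:0

step 1: output 2; order=[2]; indeg=(1,2,0,0,0,0)
step 2: output 3; order=[2,3]; indeg=(1,2,0,0,0,0)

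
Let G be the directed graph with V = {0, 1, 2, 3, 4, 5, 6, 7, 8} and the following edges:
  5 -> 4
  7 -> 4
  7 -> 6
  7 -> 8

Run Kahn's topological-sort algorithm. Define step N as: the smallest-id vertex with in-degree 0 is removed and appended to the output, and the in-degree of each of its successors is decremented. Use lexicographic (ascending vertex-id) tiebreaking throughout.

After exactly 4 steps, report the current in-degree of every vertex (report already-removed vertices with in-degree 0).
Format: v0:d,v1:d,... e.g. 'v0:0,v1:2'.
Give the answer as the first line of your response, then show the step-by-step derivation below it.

v0:0,v1:0,v2:0,v3:0,v4:2,v5:0,v6:1,v7:0,v8:1

step 1: output 0; order=[0]; indeg=(0,0,0,0,2,0,1,0,1)
step 2: output 1; order=[0,1]; indeg=(0,0,0,0,2,0,1,0,1)
step 3: output 2; order=[0,1,2]; indeg=(0,0,0,0,2,0,1,0,1)
step 4: output 3; order=[0,1,2,3]; indeg=(0,0,0,0,2,0,1,0,1)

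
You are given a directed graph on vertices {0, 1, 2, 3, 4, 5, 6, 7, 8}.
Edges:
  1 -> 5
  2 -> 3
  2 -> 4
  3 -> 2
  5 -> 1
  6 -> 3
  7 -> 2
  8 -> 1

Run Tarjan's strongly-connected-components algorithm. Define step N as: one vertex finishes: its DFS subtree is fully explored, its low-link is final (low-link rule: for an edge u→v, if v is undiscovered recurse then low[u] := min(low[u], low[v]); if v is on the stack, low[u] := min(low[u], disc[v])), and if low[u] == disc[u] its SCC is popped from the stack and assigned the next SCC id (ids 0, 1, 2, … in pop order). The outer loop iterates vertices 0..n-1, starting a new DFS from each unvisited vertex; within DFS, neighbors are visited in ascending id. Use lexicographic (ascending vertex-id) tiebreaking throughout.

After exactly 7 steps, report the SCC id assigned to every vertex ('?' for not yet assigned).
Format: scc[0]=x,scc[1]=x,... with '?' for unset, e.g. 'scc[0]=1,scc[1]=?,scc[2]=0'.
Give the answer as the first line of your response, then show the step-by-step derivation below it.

scc[0]=0,scc[1]=1,scc[2]=3,scc[3]=3,scc[4]=2,scc[5]=1,scc[6]=4,scc[7]=?,scc[8]=?

step 1: low=(low[0]=0,low[1]=?,low[2]=?,low[3]=?,low[4]=?,low[5]=?,low[6]=?,low[7]=?,low[8]=?); scc=(scc[0]=0,scc[1]=?,scc[2]=?,scc[3]=?,scc[4]=?,scc[5]=?,scc[6]=?,scc[7]=?,scc[8]=?)
step 2: low=(low[0]=0,low[1]=1,low[2]=?,low[3]=?,low[4]=?,low[5]=1,low[6]=?,low[7]=?,low[8]=?); scc=(scc[0]=0,scc[1]=?,scc[2]=?,scc[3]=?,scc[4]=?,scc[5]=?,scc[6]=?,scc[7]=?,scc[8]=?)
step 3: low=(low[0]=0,low[1]=1,low[2]=?,low[3]=?,low[4]=?,low[5]=1,low[6]=?,low[7]=?,low[8]=?); scc=(scc[0]=0,scc[1]=1,scc[2]=?,scc[3]=?,scc[4]=?,scc[5]=1,scc[6]=?,scc[7]=?,scc[8]=?)
step 4: low=(low[0]=0,low[1]=1,low[2]=3,low[3]=3,low[4]=?,low[5]=1,low[6]=?,low[7]=?,low[8]=?); scc=(scc[0]=0,scc[1]=1,scc[2]=?,scc[3]=?,scc[4]=?,scc[5]=1,scc[6]=?,scc[7]=?,scc[8]=?)
step 5: low=(low[0]=0,low[1]=1,low[2]=3,low[3]=3,low[4]=5,low[5]=1,low[6]=?,low[7]=?,low[8]=?); scc=(scc[0]=0,scc[1]=1,scc[2]=?,scc[3]=?,scc[4]=2,scc[5]=1,scc[6]=?,scc[7]=?,scc[8]=?)
step 6: low=(low[0]=0,low[1]=1,low[2]=3,low[3]=3,low[4]=5,low[5]=1,low[6]=?,low[7]=?,low[8]=?); scc=(scc[0]=0,scc[1]=1,scc[2]=3,scc[3]=3,scc[4]=2,scc[5]=1,scc[6]=?,scc[7]=?,scc[8]=?)
step 7: low=(low[0]=0,low[1]=1,low[2]=3,low[3]=3,low[4]=5,low[5]=1,low[6]=6,low[7]=?,low[8]=?); scc=(scc[0]=0,scc[1]=1,scc[2]=3,scc[3]=3,scc[4]=2,scc[5]=1,scc[6]=4,scc[7]=?,scc[8]=?)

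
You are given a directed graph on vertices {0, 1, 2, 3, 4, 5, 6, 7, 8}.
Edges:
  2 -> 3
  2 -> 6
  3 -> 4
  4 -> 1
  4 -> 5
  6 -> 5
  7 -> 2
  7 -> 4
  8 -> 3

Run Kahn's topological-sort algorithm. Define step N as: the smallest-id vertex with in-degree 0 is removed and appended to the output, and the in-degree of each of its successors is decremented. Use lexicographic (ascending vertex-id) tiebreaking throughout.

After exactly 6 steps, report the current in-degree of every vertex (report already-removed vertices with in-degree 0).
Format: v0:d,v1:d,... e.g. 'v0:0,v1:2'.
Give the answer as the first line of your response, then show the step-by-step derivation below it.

v0:0,v1:1,v2:0,v3:0,v4:0,v5:1,v6:0,v7:0,v8:0

step 1: output 0; order=[0]; indeg=(0,1,1,2,2,2,1,0,0)
step 2: output 7; order=[0,7]; indeg=(0,1,0,2,1,2,1,0,0)
step 3: output 2; order=[0,7,2]; indeg=(0,1,0,1,1,2,0,0,0)
step 4: output 6; order=[0,7,2,6]; indeg=(0,1,0,1,1,1,0,0,0)
step 5: output 8; order=[0,7,2,6,8]; indeg=(0,1,0,0,1,1,0,0,0)
step 6: output 3; order=[0,7,2,6,8,3]; indeg=(0,1,0,0,0,1,0,0,0)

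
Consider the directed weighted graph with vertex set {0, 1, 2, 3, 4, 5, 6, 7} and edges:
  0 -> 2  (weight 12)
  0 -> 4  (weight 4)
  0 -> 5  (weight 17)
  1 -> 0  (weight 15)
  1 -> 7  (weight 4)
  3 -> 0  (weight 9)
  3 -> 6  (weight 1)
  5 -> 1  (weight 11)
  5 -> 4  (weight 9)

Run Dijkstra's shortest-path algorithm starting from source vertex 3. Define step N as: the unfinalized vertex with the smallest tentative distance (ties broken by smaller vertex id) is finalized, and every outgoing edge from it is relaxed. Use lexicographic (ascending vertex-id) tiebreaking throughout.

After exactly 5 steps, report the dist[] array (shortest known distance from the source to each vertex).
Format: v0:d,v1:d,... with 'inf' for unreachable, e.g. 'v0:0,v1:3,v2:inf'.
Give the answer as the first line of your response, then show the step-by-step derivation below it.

v0:9,v1:inf,v2:21,v3:0,v4:13,v5:26,v6:1,v7:inf

step 1: dist = v0:9,v1:inf,v2:inf,v3:0,v4:inf,v5:inf,v6:1,v7:inf
step 2: dist = v0:9,v1:inf,v2:inf,v3:0,v4:inf,v5:inf,v6:1,v7:inf
step 3: dist = v0:9,v1:inf,v2:21,v3:0,v4:13,v5:26,v6:1,v7:inf
step 4: dist = v0:9,v1:inf,v2:21,v3:0,v4:13,v5:26,v6:1,v7:inf
step 5: dist = v0:9,v1:inf,v2:21,v3:0,v4:13,v5:26,v6:1,v7:inf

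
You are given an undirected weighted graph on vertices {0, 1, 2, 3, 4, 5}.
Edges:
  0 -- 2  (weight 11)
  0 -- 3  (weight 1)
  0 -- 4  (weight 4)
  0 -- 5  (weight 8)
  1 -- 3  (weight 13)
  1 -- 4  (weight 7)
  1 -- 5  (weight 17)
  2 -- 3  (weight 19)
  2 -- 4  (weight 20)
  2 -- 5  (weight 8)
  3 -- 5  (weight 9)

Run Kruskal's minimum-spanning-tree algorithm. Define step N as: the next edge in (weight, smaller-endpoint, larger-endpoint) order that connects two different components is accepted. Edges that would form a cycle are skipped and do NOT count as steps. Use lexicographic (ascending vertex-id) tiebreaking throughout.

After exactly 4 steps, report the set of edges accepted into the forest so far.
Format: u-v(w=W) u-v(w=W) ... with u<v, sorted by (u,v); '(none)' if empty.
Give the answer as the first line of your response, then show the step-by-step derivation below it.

0-3(w=1) 0-4(w=4) 0-5(w=8) 1-4(w=7)

step 1: add edge 0-3 (w=1); MST = {0-3(w=1)}
step 2: add edge 0-4 (w=4); MST = {0-3(w=1) 0-4(w=4)}
step 3: add edge 1-4 (w=7); MST = {0-3(w=1) 0-4(w=4) 1-4(w=7)}
step 4: add edge 0-5 (w=8); MST = {0-3(w=1) 0-4(w=4) 0-5(w=8) 1-4(w=7)}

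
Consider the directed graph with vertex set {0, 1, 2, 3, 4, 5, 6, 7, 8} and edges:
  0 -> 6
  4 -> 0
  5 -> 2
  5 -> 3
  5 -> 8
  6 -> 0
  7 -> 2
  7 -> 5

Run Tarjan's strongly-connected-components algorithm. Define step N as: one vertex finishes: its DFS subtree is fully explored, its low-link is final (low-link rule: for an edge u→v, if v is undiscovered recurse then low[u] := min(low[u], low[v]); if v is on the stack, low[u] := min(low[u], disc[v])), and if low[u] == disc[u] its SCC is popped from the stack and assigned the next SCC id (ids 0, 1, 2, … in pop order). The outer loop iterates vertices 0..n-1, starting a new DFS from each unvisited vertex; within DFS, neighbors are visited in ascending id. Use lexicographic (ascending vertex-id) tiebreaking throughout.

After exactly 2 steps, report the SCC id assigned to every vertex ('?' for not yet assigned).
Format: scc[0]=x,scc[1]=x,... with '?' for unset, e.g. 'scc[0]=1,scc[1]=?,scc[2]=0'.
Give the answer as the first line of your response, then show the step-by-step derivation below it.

scc[0]=0,scc[1]=?,scc[2]=?,scc[3]=?,scc[4]=?,scc[5]=?,scc[6]=0,scc[7]=?,scc[8]=?

step 1: low=(low[0]=0,low[1]=?,low[2]=?,low[3]=?,low[4]=?,low[5]=?,low[6]=0,low[7]=?,low[8]=?); scc=(scc[0]=?,scc[1]=?,scc[2]=?,scc[3]=?,scc[4]=?,scc[5]=?,scc[6]=?,scc[7]=?,scc[8]=?)
step 2: low=(low[0]=0,low[1]=?,low[2]=?,low[3]=?,low[4]=?,low[5]=?,low[6]=0,low[7]=?,low[8]=?); scc=(scc[0]=0,scc[1]=?,scc[2]=?,scc[3]=?,scc[4]=?,scc[5]=?,scc[6]=0,scc[7]=?,scc[8]=?)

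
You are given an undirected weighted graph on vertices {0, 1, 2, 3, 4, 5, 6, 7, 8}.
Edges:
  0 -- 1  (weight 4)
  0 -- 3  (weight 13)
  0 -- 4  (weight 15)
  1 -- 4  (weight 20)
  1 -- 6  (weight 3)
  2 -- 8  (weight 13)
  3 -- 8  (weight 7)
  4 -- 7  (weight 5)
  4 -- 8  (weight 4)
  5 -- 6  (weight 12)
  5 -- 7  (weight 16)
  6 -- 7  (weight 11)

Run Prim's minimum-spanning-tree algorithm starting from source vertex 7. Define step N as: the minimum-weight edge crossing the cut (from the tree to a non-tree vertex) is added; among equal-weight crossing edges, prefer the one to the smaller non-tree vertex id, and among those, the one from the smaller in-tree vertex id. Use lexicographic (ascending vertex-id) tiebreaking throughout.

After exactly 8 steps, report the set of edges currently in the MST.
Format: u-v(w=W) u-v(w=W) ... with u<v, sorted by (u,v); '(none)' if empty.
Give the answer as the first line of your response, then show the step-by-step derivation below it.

0-1(w=4) 1-6(w=3) 2-8(w=13) 3-8(w=7) 4-7(w=5) 4-8(w=4) 5-6(w=12) 6-7(w=11)

step 1: add edge 4-7 (w=5); MST = {4-7(w=5)}
step 2: add edge 4-8 (w=4); MST = {4-7(w=5) 4-8(w=4)}
step 3: add edge 3-8 (w=7); MST = {3-8(w=7) 4-7(w=5) 4-8(w=4)}
step 4: add edge 6-7 (w=11); MST = {3-8(w=7) 4-7(w=5) 4-8(w=4) 6-7(w=11)}
step 5: add edge 1-6 (w=3); MST = {1-6(w=3) 3-8(w=7) 4-7(w=5) 4-8(w=4) 6-7(w=11)}
step 6: add edge 0-1 (w=4); MST = {0-1(w=4) 1-6(w=3) 3-8(w=7) 4-7(w=5) 4-8(w=4) 6-7(w=11)}
step 7: add edge 5-6 (w=12); MST = {0-1(w=4) 1-6(w=3) 3-8(w=7) 4-7(w=5) 4-8(w=4) 5-6(w=12) 6-7(w=11)}
step 8: add edge 2-8 (w=13); MST = {0-1(w=4) 1-6(w=3) 2-8(w=13) 3-8(w=7) 4-7(w=5) 4-8(w=4) 5-6(w=12) 6-7(w=11)}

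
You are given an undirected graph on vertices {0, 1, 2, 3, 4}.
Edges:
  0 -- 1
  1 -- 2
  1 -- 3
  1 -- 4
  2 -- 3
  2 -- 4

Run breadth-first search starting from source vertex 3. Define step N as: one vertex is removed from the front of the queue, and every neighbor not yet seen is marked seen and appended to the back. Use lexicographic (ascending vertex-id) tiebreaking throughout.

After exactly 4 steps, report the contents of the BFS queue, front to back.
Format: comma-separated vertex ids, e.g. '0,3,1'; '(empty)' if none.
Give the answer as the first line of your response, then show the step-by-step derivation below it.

4

step 1: dequeue 3; queue=[1,2]; order=3
step 2: dequeue 1; queue=[2,0,4]; order=3,1
step 3: dequeue 2; queue=[0,4]; order=3,1,2
step 4: dequeue 0; queue=[4]; order=3,1,2,0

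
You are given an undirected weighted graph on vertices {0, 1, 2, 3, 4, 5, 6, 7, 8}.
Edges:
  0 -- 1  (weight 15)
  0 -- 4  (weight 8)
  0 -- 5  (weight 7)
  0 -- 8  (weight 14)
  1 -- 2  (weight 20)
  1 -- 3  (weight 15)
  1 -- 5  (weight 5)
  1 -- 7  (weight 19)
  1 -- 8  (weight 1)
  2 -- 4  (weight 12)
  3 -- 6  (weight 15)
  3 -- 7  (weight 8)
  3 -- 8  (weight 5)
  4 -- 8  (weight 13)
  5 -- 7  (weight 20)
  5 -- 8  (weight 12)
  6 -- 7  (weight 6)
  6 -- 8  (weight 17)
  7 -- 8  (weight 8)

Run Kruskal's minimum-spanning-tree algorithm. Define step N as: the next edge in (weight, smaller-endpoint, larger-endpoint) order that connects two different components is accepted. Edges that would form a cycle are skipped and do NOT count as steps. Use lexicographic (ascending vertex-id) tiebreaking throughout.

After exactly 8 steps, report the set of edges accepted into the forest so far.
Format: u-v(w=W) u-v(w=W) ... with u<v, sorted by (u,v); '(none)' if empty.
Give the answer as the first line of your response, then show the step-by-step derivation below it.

0-4(w=8) 0-5(w=7) 1-5(w=5) 1-8(w=1) 2-4(w=12) 3-7(w=8) 3-8(w=5) 6-7(w=6)

step 1: add edge 1-8 (w=1); MST = {1-8(w=1)}
step 2: add edge 1-5 (w=5); MST = {1-5(w=5) 1-8(w=1)}
step 3: add edge 3-8 (w=5); MST = {1-5(w=5) 1-8(w=1) 3-8(w=5)}
step 4: add edge 6-7 (w=6); MST = {1-5(w=5) 1-8(w=1) 3-8(w=5) 6-7(w=6)}
step 5: add edge 0-5 (w=7); MST = {0-5(w=7) 1-5(w=5) 1-8(w=1) 3-8(w=5) 6-7(w=6)}
step 6: add edge 0-4 (w=8); MST = {0-4(w=8) 0-5(w=7) 1-5(w=5) 1-8(w=1) 3-8(w=5) 6-7(w=6)}
step 7: add edge 3-7 (w=8); MST = {0-4(w=8) 0-5(w=7) 1-5(w=5) 1-8(w=1) 3-7(w=8) 3-8(w=5) 6-7(w=6)}
step 8: add edge 2-4 (w=12); MST = {0-4(w=8) 0-5(w=7) 1-5(w=5) 1-8(w=1) 2-4(w=12) 3-7(w=8) 3-8(w=5) 6-7(w=6)}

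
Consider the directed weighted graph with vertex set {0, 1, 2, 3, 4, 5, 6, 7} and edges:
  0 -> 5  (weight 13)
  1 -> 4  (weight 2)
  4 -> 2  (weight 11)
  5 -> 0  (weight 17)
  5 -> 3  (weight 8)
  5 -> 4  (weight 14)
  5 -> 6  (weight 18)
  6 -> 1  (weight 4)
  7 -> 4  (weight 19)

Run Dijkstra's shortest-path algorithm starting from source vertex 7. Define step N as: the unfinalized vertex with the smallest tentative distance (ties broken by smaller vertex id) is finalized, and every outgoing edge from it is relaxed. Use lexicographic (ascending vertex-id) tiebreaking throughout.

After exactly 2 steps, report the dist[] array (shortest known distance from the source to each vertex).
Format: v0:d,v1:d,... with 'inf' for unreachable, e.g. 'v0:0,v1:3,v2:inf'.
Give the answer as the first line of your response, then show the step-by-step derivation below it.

v0:inf,v1:inf,v2:30,v3:inf,v4:19,v5:inf,v6:inf,v7:0

step 1: dist = v0:inf,v1:inf,v2:inf,v3:inf,v4:19,v5:inf,v6:inf,v7:0
step 2: dist = v0:inf,v1:inf,v2:30,v3:inf,v4:19,v5:inf,v6:inf,v7:0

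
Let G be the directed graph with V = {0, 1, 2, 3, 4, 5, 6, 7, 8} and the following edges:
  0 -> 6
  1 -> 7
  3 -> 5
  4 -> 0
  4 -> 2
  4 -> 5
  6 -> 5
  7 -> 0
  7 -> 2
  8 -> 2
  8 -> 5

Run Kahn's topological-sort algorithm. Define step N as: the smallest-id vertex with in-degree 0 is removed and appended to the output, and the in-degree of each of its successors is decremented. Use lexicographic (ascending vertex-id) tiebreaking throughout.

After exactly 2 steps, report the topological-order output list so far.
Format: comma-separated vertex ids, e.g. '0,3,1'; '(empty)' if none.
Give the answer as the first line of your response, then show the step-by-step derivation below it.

1,3

step 1: output 1; order=[1]; indeg=(2,0,3,0,0,4,1,0,0)
step 2: output 3; order=[1,3]; indeg=(2,0,3,0,0,3,1,0,0)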